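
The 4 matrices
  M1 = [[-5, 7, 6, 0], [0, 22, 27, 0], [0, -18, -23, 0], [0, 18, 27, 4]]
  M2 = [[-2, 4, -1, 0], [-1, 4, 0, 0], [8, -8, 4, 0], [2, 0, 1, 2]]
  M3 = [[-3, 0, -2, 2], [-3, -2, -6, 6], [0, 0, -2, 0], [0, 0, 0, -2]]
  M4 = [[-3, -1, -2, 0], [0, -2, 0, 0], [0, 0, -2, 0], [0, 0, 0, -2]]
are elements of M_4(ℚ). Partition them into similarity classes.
Characteristic polynomials: χ_{M1} = (x - 4)^2(x + 5)^2, χ_{M2} = (x - 2)^4, χ_{M3} = (x + 2)^3(x + 3), χ_{M4} = (x + 2)^3(x + 3).

{M1}: invariant factors x - 4, (x - 4)(x + 5)^2.

{M2}: invariant factors x - 2, (x - 2)^3.

{M3, M4}: invariant factors x + 2, x + 2, (x + 2)(x + 3).

Matrices are similar if and only if their invariant-factor lists agree; the partition into similarity classes is {M1}, {M2}, {M3, M4}.

3 classes: {M1}, {M2}, {M3, M4}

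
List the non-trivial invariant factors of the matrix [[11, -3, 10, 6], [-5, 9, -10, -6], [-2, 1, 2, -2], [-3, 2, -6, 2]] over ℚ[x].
x - 6, (x - 6)^3

The Jordan structure of A has elementary divisors (x - 6)^3, (x - 6). Arranging the block sizes at each eigenvalue in decreasing order and taking row products gives the invariant factors.

Invariant factors (smallest first, each dividing the next): x - 6, (x - 6)^3.

Check: the last factor (x - 6)^3 is the minimal polynomial, and the product (x - 6)^4 is the characteristic polynomial.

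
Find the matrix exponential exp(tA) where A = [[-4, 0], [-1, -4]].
A has Jordan form J = [[-4, 1], [0, -4]] with A = PJP^{-1}, so e^{tA} = P e^{tJ} P^{-1}.

For a Jordan block J_k(λ), e^{tJ_k(λ)} = e^{λt} · (I + tN + t^2 N^2/2! + ... + t^{k-1} N^{k-1}/(k-1)!) where N is the nilpotent superdiagonal part.

Assembling the blocks and conjugating back gives the entries of e^{tA} as shown above.

e^{tA} = [[e^{-4*t}, 0], [-t*e^{-4*t}, e^{-4*t}]]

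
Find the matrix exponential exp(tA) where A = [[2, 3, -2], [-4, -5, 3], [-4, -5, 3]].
e^{tA} = [[2*t + 1, t*(t + 6)/2, t*(-t - 4)/2], [-4*t, -t^2 - 5*t + 1, t*(t + 3)], [-4*t, t*(-t - 5), t^2 + 3*t + 1]]

A has Jordan form J = [[0, 1, 0], [0, 0, 1], [0, 0, 0]] with A = PJP^{-1}, so e^{tA} = P e^{tJ} P^{-1}.

For a Jordan block J_k(λ), e^{tJ_k(λ)} = e^{λt} · (I + tN + t^2 N^2/2! + ... + t^{k-1} N^{k-1}/(k-1)!) where N is the nilpotent superdiagonal part.

Assembling the blocks and conjugating back gives the entries of e^{tA} as shown above.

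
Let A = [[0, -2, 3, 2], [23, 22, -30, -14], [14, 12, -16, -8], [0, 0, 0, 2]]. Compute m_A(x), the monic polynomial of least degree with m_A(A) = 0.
The characteristic polynomial factors as (x - 2)^4. The minimal polynomial is ∏(x - λ)^{k_λ} where k_λ is the size of the largest Jordan block at λ.

For λ = 2: rank(A - 2I) = 2, and the largest Jordan block has size 3 (the smallest k with rank((A - 2I)^k) = rank((A - 2I)^(k+1))).

So m_A(x) = (x - 2)^3.

m_A(x) = (x - 2)^3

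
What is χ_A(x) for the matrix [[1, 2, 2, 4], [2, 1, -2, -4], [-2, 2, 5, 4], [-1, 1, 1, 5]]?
xI - A = [[x - 1, -2, -2, -4], [-2, x - 1, 2, 4], [2, -2, x - 5, -4], [1, -1, -1, x - 5]].

Expanding det(xI - A) along the first row:
det(xI - A) = + (x - 1)·det([[x - 1, 2, 4], [-2, x - 5, -4], [-1, -1, x - 5]]) - (-2)·det([[-2, 2, 4], [2, x - 5, -4], [1, -1, x - 5]]) + (-2)·det([[-2, x - 1, 4], [2, -2, -4], [1, -1, x - 5]]) - (-4)·det([[-2, x - 1, 2], [2, -2, x - 5], [1, -1, -1]]).

Evaluating gives χ_A(x) = x^4 - 12x^3 + 54x^2 - 108x + 81 = (x - 3)^4.

χ_A(x) = (x - 3)^4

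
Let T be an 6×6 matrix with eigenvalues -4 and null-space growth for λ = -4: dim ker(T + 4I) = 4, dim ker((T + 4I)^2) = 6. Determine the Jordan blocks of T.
Jordan blocks: (-4, 2), (-4, 2), (-4, 1), (-4, 1)

λ = -4: successive nullity increments [4, 2] count blocks of size ≥ k; block sizes are [2, 2, 1, 1].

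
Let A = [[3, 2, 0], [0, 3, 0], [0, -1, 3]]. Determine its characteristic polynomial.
χ_A(x) = (x - 3)^3

xI - A = [[x - 3, -2, 0], [0, x - 3, 0], [0, 1, x - 3]].

Expanding det(xI - A) along the first row:
det(xI - A) = + (x - 3)·det([[x - 3, 0], [1, x - 3]]) - (-2)·det([[0, 0], [0, x - 3]]) + (0)·det([[0, x - 3], [0, 1]]).

Evaluating gives χ_A(x) = x^3 - 9x^2 + 27x - 27 = (x - 3)^3.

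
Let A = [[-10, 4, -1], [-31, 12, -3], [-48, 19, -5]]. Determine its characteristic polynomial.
xI - A = [[x + 10, -4, 1], [31, x - 12, 3], [48, -19, x + 5]].

Expanding det(xI - A) along the first row:
det(xI - A) = + (x + 10)·det([[x - 12, 3], [-19, x + 5]]) - (-4)·det([[31, 3], [48, x + 5]]) + (1)·det([[31, x - 12], [48, -19]]).

Evaluating gives χ_A(x) = x^3 + 3x^2 + 3x + 1 = (x + 1)^3.

χ_A(x) = (x + 1)^3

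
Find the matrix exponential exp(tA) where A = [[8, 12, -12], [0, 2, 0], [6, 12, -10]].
e^{tA} = [[(2*e^{6*t} - 1)*e^{-4*t}, (2*e^{6*t} - 2)*e^{-4*t}, 2*(1 - e^{6*t})*e^{-4*t}], [0, e^{2*t}, 0], [(e^{6*t} - 1)*e^{-4*t}, (2*e^{6*t} - 2)*e^{-4*t}, (2 - e^{6*t})*e^{-4*t}]]

A has Jordan form J = [[-4, 0, 0], [0, 2, 0], [0, 0, 2]] with A = PJP^{-1}, so e^{tA} = P e^{tJ} P^{-1}.

For a Jordan block J_k(λ), e^{tJ_k(λ)} = e^{λt} · (I + tN + t^2 N^2/2! + ... + t^{k-1} N^{k-1}/(k-1)!) where N is the nilpotent superdiagonal part.

Assembling the blocks and conjugating back gives the entries of e^{tA} as shown above.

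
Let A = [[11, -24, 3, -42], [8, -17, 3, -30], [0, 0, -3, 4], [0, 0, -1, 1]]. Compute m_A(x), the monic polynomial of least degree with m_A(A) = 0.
m_A(x) = (x + 1)^2(x + 5)

The characteristic polynomial factors as (x + 1)^3(x + 5). The minimal polynomial is ∏(x - λ)^{k_λ} where k_λ is the size of the largest Jordan block at λ.

For λ = -5: rank(A + 5I) = 3, and the largest Jordan block has size 1 (the smallest k with rank((A + 5I)^k) = rank((A + 5I)^(k+1))).
For λ = -1: rank(A + I) = 2, and the largest Jordan block has size 2 (the smallest k with rank((A + I)^k) = rank((A + I)^(k+1))).

So m_A(x) = (x + 1)^2(x + 5).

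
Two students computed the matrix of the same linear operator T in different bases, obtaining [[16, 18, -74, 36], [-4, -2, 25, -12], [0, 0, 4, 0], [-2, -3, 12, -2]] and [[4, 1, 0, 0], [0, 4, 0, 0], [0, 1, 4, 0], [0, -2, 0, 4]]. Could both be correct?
Both have characteristic polynomial (x - 4)^4, but the minimal polynomial of A is (x - 4)^3 while the minimal polynomial of B is (x - 4)^2. The minimal polynomial is a similarity invariant, so A and B are not similar.

No.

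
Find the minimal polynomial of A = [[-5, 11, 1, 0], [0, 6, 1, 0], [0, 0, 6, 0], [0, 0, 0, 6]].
The characteristic polynomial factors as (x - 6)^3(x + 5). The minimal polynomial is ∏(x - λ)^{k_λ} where k_λ is the size of the largest Jordan block at λ.

For λ = -5: rank(A + 5I) = 3, and the largest Jordan block has size 1 (the smallest k with rank((A + 5I)^k) = rank((A + 5I)^(k+1))).
For λ = 6: rank(A - 6I) = 2, and the largest Jordan block has size 2 (the smallest k with rank((A - 6I)^k) = rank((A - 6I)^(k+1))).

So m_A(x) = (x - 6)^2(x + 5).

m_A(x) = (x - 6)^2(x + 5)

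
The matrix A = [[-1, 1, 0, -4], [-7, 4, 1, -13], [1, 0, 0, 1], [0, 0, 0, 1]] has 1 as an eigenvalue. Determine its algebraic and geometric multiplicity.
The characteristic polynomial is (x - 1)^4, so the factor x - 1 appears with exponent 4: the algebraic multiplicity is 4.

rank(A - I) = 2, so the eigenspace has dimension 4 - 2 = 2: the geometric multiplicity is 2.

Since 2 < 4, A is not diagonalizable.

algebraic multiplicity 4, geometric multiplicity 2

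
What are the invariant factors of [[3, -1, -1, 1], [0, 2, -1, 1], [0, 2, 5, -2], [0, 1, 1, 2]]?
The Jordan structure of A has elementary divisors (x - 3)^2, (x - 3), (x - 3). Arranging the block sizes at each eigenvalue in decreasing order and taking row products gives the invariant factors.

Invariant factors (smallest first, each dividing the next): x - 3, x - 3, (x - 3)^2.

Check: the last factor (x - 3)^2 is the minimal polynomial, and the product (x - 3)^4 is the characteristic polynomial.

x - 3, x - 3, (x - 3)^2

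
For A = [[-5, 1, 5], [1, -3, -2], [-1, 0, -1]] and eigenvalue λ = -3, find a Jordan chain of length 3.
We seek v_1 ∈ ker((A + 3I)^3) \ ker((A + 3I)^2), then set v_{i+1} = (A + 3I) v_i.

One such chain is v_1 = [[4, -1, 2]]^T, v_2 = [[1, 0, 0]]^T, v_3 = [[-2, 1, -1]]^T. Check: (A + 3I) v_3 = [[0, 0, 0]]^T = 0.

v_1 = [[4, -1, 2]]^T, v_2 = [[1, 0, 0]]^T, v_3 = [[-2, 1, -1]]^T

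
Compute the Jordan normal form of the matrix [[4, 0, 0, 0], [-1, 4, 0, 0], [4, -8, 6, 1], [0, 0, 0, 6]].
The characteristic polynomial is det(xI - A) = (x - 6)^2(x - 4)^2, so the eigenvalues are 4 (algebraic multiplicity 2), 6 (algebraic multiplicity 2).

For λ = 4: rank(A - 4I) = 3, rank((A - 4I)^2) = 2. The eigenspace has dimension 4 - 3 = 1, so there is 1 Jordan block; the rank sequence gives block sizes [2].

For λ = 6: rank(A - 6I) = 3, rank((A - 6I)^2) = 2. The eigenspace has dimension 4 - 3 = 1, so there is 1 Jordan block; the rank sequence gives block sizes [2].

Assembling the blocks gives the Jordan form J above.

J = [[4, 1, 0, 0], [0, 4, 0, 0], [0, 0, 6, 1], [0, 0, 0, 6]]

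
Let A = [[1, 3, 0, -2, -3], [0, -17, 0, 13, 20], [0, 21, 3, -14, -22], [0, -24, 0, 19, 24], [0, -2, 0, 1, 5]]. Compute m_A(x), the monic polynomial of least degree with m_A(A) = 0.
m_A(x) = (x - 3)^3(x - 1)^2

The characteristic polynomial factors as (x - 3)^3(x - 1)^2. The minimal polynomial is ∏(x - λ)^{k_λ} where k_λ is the size of the largest Jordan block at λ.

For λ = 1: rank(A - I) = 4, and the largest Jordan block has size 2 (the smallest k with rank((A - I)^k) = rank((A - I)^(k+1))).
For λ = 3: rank(A - 3I) = 4, and the largest Jordan block has size 3 (the smallest k with rank((A - 3I)^k) = rank((A - 3I)^(k+1))).

So m_A(x) = (x - 3)^3(x - 1)^2.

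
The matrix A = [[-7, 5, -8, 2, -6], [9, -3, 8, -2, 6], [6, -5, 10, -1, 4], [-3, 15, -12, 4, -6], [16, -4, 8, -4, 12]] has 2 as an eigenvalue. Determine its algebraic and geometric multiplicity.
algebraic multiplicity 2, geometric multiplicity 1

The characteristic polynomial is (x - 4)^3(x - 2)^2, so the factor x - 2 appears with exponent 2: the algebraic multiplicity is 2.

rank(A - 2I) = 4, so the eigenspace has dimension 5 - 4 = 1: the geometric multiplicity is 1.

Since 1 < 2, A is not diagonalizable.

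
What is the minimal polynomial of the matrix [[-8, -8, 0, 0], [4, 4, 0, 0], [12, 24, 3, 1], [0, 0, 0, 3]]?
The characteristic polynomial factors as x(x - 3)^2(x + 4). The minimal polynomial is ∏(x - λ)^{k_λ} where k_λ is the size of the largest Jordan block at λ.

For λ = -4: rank(A + 4I) = 3, and the largest Jordan block has size 1 (the smallest k with rank((A + 4I)^k) = rank((A + 4I)^(k+1))).
For λ = 0: rank(A) = 3, and the largest Jordan block has size 1 (the smallest k with rank(A^k) = rank(A^(k+1))).
For λ = 3: rank(A - 3I) = 3, and the largest Jordan block has size 2 (the smallest k with rank((A - 3I)^k) = rank((A - 3I)^(k+1))).

So m_A(x) = x(x - 3)^2(x + 4).

m_A(x) = x(x - 3)^2(x + 4)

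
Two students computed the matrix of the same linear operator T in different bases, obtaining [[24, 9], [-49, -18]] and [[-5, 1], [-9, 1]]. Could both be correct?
trace(A) = 6 but trace(B) = -4. The trace is a similarity invariant, so A and B are not similar.

No.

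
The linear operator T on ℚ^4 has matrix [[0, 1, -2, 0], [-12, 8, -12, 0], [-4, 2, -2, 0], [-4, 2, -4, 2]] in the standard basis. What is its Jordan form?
The characteristic polynomial is det(xI - A) = (x - 2)^4, so the eigenvalues are 2 (algebraic multiplicity 4).

For λ = 2: rank(A - 2I) = 1, rank((A - 2I)^2) = 0. The eigenspace has dimension 4 - 1 = 3, so there are 3 Jordan blocks; the rank sequence gives block sizes [2, 1, 1].

Assembling the blocks gives the Jordan form J above.

J = [[2, 1, 0, 0], [0, 2, 0, 0], [0, 0, 2, 0], [0, 0, 0, 2]]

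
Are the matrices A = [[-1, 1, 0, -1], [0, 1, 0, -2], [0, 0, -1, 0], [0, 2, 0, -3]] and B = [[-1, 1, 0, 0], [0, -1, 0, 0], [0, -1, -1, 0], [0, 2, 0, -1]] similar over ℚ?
Two matrices over a field are similar if and only if they have the same invariant factors.

Both A and B have characteristic polynomial (x + 1)^4 and minimal polynomial (x + 1)^2. Computing further, both have invariant factors x + 1, x + 1, (x + 1)^2. Hence A and B are similar.

Yes.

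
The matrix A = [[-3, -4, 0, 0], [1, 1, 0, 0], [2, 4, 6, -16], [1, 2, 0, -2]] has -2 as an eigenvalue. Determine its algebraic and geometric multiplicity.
algebraic multiplicity 1, geometric multiplicity 1

The characteristic polynomial is (x - 6)(x + 1)^2(x + 2), so the factor x + 2 appears with exponent 1: the algebraic multiplicity is 1.

rank(A + 2I) = 3, so the eigenspace has dimension 4 - 3 = 1: the geometric multiplicity is 1.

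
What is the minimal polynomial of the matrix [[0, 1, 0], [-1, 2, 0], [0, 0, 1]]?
The characteristic polynomial factors as (x - 1)^3. The minimal polynomial is ∏(x - λ)^{k_λ} where k_λ is the size of the largest Jordan block at λ.

For λ = 1: rank(A - I) = 1, and the largest Jordan block has size 2 (the smallest k with rank((A - I)^k) = rank((A - I)^(k+1))).

So m_A(x) = (x - 1)^2.

m_A(x) = (x - 1)^2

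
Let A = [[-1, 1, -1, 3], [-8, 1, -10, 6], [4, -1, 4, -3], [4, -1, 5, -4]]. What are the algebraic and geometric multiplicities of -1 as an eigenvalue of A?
algebraic multiplicity 3, geometric multiplicity 2

The characteristic polynomial is (x - 3)(x + 1)^3, so the factor x + 1 appears with exponent 3: the algebraic multiplicity is 3.

rank(A + I) = 2, so the eigenspace has dimension 4 - 2 = 2: the geometric multiplicity is 2.

Since 2 < 3, A is not diagonalizable.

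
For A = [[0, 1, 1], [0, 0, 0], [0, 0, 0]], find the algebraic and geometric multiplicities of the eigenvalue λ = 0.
algebraic multiplicity 3, geometric multiplicity 2

The characteristic polynomial is x^3, so the factor x appears with exponent 3: the algebraic multiplicity is 3.

rank(A) = 1, so the eigenspace has dimension 3 - 1 = 2: the geometric multiplicity is 2.

Since 2 < 3, A is not diagonalizable.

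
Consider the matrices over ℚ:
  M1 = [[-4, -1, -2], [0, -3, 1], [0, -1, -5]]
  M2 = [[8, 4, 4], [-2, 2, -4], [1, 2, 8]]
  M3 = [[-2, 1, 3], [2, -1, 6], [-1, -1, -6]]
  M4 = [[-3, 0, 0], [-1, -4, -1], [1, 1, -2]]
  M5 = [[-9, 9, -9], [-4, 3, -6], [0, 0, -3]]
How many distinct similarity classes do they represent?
3 classes: {M1}, {M2}, {M3, M4, M5}

Characteristic polynomials: χ_{M1} = (x + 4)^3, χ_{M2} = (x - 6)^3, χ_{M3} = (x + 3)^3, χ_{M4} = (x + 3)^3, χ_{M5} = (x + 3)^3.

{M1}: invariant factors (x + 4)^3.

{M2}: invariant factors x - 6, (x - 6)^2.

{M3, M4, M5}: invariant factors x + 3, (x + 3)^2.

Matrices are similar if and only if their invariant-factor lists agree; the partition into similarity classes is {M1}, {M2}, {M3, M4, M5}.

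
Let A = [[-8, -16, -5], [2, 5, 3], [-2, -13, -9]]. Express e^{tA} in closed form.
e^{tA} = [[(-3*t^2 - 4*t + 1)*e^{-4*t}, t*(-15*t - 32)*e^{-4*t}/2, t*(-3*t - 10)*e^{-4*t}/2], [2*t*(t + 1)*e^{-4*t}, (5*t^2 + 9*t + 1)*e^{-4*t}, t*(t + 3)*e^{-4*t}], [2*t*(-2*t - 1)*e^{-4*t}, t*(-10*t - 13)*e^{-4*t}, (-2*t^2 - 5*t + 1)*e^{-4*t}]]

A has Jordan form J = [[-4, 1, 0], [0, -4, 1], [0, 0, -4]] with A = PJP^{-1}, so e^{tA} = P e^{tJ} P^{-1}.

For a Jordan block J_k(λ), e^{tJ_k(λ)} = e^{λt} · (I + tN + t^2 N^2/2! + ... + t^{k-1} N^{k-1}/(k-1)!) where N is the nilpotent superdiagonal part.

Assembling the blocks and conjugating back gives the entries of e^{tA} as shown above.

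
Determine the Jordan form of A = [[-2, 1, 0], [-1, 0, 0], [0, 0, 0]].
The characteristic polynomial is det(xI - A) = x(x + 1)^2, so the eigenvalues are -1 (algebraic multiplicity 2), 0 (algebraic multiplicity 1).

For λ = -1: rank(A + I) = 2, rank((A + I)^2) = 1. The eigenspace has dimension 3 - 2 = 1, so there is 1 Jordan block; the rank sequence gives block sizes [2].

For λ = 0: algebraic multiplicity 1 gives one 1×1 block.

Assembling the blocks gives the Jordan form J above.

J = [[-1, 1, 0], [0, -1, 0], [0, 0, 0]]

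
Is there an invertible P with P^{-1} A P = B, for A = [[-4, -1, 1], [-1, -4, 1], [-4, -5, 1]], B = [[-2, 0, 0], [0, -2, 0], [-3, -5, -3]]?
Both have characteristic polynomial (x + 2)^2(x + 3), but the minimal polynomial of A is (x + 2)^2(x + 3) while the minimal polynomial of B is (x + 2)(x + 3). The minimal polynomial is a similarity invariant, so A and B are not similar.

No.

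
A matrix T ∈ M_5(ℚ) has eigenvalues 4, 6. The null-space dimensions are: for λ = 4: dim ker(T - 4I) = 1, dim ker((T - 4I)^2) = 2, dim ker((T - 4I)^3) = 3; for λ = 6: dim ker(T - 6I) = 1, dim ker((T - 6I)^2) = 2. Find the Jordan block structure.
Jordan blocks: (4, 3), (6, 2)

λ = 4: successive nullity increments [1, 1, 1] count blocks of size ≥ k; block sizes are [3].
λ = 6: successive nullity increments [1, 1] count blocks of size ≥ k; block sizes are [2].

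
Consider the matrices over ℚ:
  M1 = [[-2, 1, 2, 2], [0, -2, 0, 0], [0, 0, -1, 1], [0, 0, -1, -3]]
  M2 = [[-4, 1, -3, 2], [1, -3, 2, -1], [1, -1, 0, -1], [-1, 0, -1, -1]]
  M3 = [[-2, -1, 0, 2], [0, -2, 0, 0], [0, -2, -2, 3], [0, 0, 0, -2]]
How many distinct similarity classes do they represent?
1 class: {M1, M2, M3}

Characteristic polynomials: χ_{M1} = (x + 2)^4, χ_{M2} = (x + 2)^4, χ_{M3} = (x + 2)^4.

{M1, M2, M3}: invariant factors (x + 2)^2, (x + 2)^2.

Matrices are similar if and only if their invariant-factor lists agree; the partition into similarity classes is {M1, M2, M3}.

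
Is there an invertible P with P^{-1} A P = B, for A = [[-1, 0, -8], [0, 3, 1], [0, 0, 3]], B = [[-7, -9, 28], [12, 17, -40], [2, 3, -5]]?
Two matrices over a field are similar if and only if they have the same invariant factors.

Both A and B have characteristic polynomial (x - 3)^2(x + 1) and minimal polynomial (x - 3)^2(x + 1). Computing further, both have invariant factors (x - 3)^2(x + 1). Hence A and B are similar.

Yes.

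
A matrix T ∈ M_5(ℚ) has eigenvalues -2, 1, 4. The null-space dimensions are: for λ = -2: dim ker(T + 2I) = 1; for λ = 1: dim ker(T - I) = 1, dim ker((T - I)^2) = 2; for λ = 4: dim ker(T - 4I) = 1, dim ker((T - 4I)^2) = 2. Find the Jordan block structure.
Jordan blocks: (-2, 1), (1, 2), (4, 2)

λ = -2: successive nullity increments [1] count blocks of size ≥ k; block sizes are [1].
λ = 1: successive nullity increments [1, 1] count blocks of size ≥ k; block sizes are [2].
λ = 4: successive nullity increments [1, 1] count blocks of size ≥ k; block sizes are [2].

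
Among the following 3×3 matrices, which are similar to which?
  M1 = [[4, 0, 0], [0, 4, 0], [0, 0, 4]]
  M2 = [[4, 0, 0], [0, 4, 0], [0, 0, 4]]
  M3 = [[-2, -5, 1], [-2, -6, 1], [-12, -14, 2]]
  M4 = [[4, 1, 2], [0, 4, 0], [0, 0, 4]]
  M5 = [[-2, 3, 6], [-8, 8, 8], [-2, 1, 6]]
Characteristic polynomials: χ_{M1} = (x - 4)^3, χ_{M2} = (x - 4)^3, χ_{M3} = (x + 2)^3, χ_{M4} = (x - 4)^3, χ_{M5} = (x - 4)^3.

{M1, M2}: invariant factors x - 4, x - 4, x - 4.

{M3}: invariant factors (x + 2)^3.

{M4, M5}: invariant factors x - 4, (x - 4)^2.

Matrices are similar if and only if their invariant-factor lists agree; the partition into similarity classes is {M1, M2}, {M3}, {M4, M5}.

3 classes: {M1, M2}, {M3}, {M4, M5}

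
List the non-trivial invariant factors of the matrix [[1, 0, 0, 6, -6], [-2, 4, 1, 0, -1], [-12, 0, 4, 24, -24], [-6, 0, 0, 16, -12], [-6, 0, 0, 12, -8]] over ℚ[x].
The Jordan structure of A has elementary divisors (x - 1), (x - 4)^2, (x - 4), (x - 4). Arranging the block sizes at each eigenvalue in decreasing order and taking row products gives the invariant factors.

Invariant factors (smallest first, each dividing the next): x - 4, x - 4, (x - 4)^2(x - 1).

Check: the last factor (x - 4)^2(x - 1) is the minimal polynomial, and the product (x - 4)^4(x - 1) is the characteristic polynomial.

x - 4, x - 4, (x - 4)^2(x - 1)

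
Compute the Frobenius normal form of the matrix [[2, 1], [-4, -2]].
The invariant factors of A (the non-unit diagonal entries of the Smith normal form of xI - A over ℚ[x]) are x^2, each dividing the next. The characteristic polynomial is their product, x^2.

The rational canonical form is the block-diagonal matrix of companion matrices C(f_i):
R = [[0, 0], [1, 0]].

R = [[0, 0], [1, 0]]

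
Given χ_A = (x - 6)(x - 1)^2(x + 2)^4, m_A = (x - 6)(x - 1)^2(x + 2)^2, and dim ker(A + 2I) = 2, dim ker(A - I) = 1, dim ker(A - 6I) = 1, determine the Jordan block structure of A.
Jordan blocks: (-2, 2), (-2, 2), (1, 2), (6, 1)

λ = -2: algebraic multiplicity 4 (exponent in χ_A), largest block size 2 (exponent in m_A), 2 blocks (geometric multiplicity). These force block sizes [2, 2].
λ = 1: algebraic multiplicity 2 (exponent in χ_A), largest block size 2 (exponent in m_A), 1 block (geometric multiplicity). This forces block sizes [2].
λ = 6: algebraic multiplicity 1 (exponent in χ_A), largest block size 1 (exponent in m_A), 1 block (geometric multiplicity). This forces block sizes [1].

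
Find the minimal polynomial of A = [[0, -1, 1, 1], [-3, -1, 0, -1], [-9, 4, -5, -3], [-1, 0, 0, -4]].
m_A(x) = (x + 1)(x + 3)^3

The characteristic polynomial factors as (x + 1)(x + 3)^3. The minimal polynomial is ∏(x - λ)^{k_λ} where k_λ is the size of the largest Jordan block at λ.

For λ = -3: rank(A + 3I) = 3, and the largest Jordan block has size 3 (the smallest k with rank((A + 3I)^k) = rank((A + 3I)^(k+1))).
For λ = -1: rank(A + I) = 3, and the largest Jordan block has size 1 (the smallest k with rank((A + I)^k) = rank((A + I)^(k+1))).

So m_A(x) = (x + 1)(x + 3)^3.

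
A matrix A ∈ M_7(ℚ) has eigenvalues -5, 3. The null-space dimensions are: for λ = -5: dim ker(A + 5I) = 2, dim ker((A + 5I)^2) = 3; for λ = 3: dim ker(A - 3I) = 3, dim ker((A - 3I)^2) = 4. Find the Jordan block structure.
Jordan blocks: (-5, 2), (-5, 1), (3, 2), (3, 1), (3, 1)

λ = -5: successive nullity increments [2, 1] count blocks of size ≥ k; block sizes are [2, 1].
λ = 3: successive nullity increments [3, 1] count blocks of size ≥ k; block sizes are [2, 1, 1].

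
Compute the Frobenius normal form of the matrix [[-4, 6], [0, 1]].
The invariant factors of A (the non-unit diagonal entries of the Smith normal form of xI - A over ℚ[x]) are (x - 1)(x + 4), each dividing the next. The characteristic polynomial is their product, (x - 1)(x + 4).

The rational canonical form is the block-diagonal matrix of companion matrices C(f_i):
R = [[0, 4], [1, -3]].

R = [[0, 4], [1, -3]]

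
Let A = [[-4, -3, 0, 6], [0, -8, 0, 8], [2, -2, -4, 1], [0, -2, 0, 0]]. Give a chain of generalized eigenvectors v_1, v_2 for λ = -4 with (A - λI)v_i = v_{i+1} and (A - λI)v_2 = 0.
We seek v_1 ∈ ker((A + 4I)^2) \ ker(A + 4I), then set v_{i+1} = (A + 4I) v_i.

One such chain is v_1 = [[1, 1, 0, 0]]^T, v_2 = [[-3, -4, 0, -2]]^T. Check: (A + 4I) v_2 = [[0, 0, 0, 0]]^T = 0.

v_1 = [[1, 1, 0, 0]]^T, v_2 = [[-3, -4, 0, -2]]^T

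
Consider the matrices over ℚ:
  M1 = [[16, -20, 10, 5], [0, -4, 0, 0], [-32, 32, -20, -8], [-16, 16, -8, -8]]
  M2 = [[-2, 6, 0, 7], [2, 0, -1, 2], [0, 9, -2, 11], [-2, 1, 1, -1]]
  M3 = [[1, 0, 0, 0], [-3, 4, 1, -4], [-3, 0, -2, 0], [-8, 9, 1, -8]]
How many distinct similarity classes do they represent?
Characteristic polynomials: χ_{M1} = (x + 4)^4, χ_{M2} = (x - 1)(x + 2)^3, χ_{M3} = (x - 1)(x + 2)^3.

{M1}: invariant factors x + 4, x + 4, (x + 4)^2.

{M2, M3}: invariant factors (x - 1)(x + 2)^3.

Matrices are similar if and only if their invariant-factor lists agree; the partition into similarity classes is {M1}, {M2, M3}.

2 classes: {M1}, {M2, M3}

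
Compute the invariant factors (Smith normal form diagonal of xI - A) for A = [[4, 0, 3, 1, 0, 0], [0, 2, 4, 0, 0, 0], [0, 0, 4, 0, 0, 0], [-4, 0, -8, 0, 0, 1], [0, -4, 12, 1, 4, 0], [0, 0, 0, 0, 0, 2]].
The Jordan structure of A has elementary divisors (x - 2)^3, (x - 2), (x - 4)^2. Arranging the block sizes at each eigenvalue in decreasing order and taking row products gives the invariant factors.

Invariant factors (smallest first, each dividing the next): x - 2, (x - 4)^2(x - 2)^3.

Check: the last factor (x - 4)^2(x - 2)^3 is the minimal polynomial, and the product (x - 4)^2(x - 2)^4 is the characteristic polynomial.

x - 2, (x - 4)^2(x - 2)^3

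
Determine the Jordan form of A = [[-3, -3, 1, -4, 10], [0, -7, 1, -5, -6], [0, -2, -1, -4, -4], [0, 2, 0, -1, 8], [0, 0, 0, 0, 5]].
J = [[-3, 1, 0, 0, 0], [0, -3, 1, 0, 0], [0, 0, -3, 0, 0], [0, 0, 0, -3, 0], [0, 0, 0, 0, 5]]

The characteristic polynomial is det(xI - A) = (x - 5)(x + 3)^4, so the eigenvalues are -3 (algebraic multiplicity 4), 5 (algebraic multiplicity 1).

For λ = -3: rank(A + 3I) = 3, rank((A + 3I)^2) = 2, rank((A + 3I)^3) = 1. The eigenspace has dimension 5 - 3 = 2, so there are 2 Jordan blocks; the rank sequence gives block sizes [3, 1].

For λ = 5: algebraic multiplicity 1 gives one 1×1 block.

Assembling the blocks gives the Jordan form J above.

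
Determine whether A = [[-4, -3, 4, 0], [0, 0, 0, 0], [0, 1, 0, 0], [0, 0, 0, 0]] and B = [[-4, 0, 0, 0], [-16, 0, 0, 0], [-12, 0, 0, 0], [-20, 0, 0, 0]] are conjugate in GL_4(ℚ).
No.

Both have characteristic polynomial x^3(x + 4), but the minimal polynomial of A is x^2(x + 4) while the minimal polynomial of B is x(x + 4). The minimal polynomial is a similarity invariant, so A and B are not similar.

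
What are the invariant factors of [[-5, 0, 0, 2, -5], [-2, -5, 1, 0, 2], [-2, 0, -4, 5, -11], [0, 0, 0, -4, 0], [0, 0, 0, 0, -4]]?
The Jordan structure of A has elementary divisors (x + 5), (x + 5), (x + 4)^2, (x + 4). Arranging the block sizes at each eigenvalue in decreasing order and taking row products gives the invariant factors.

Invariant factors (smallest first, each dividing the next): (x + 4)(x + 5), (x + 4)^2(x + 5).

Check: the last factor (x + 4)^2(x + 5) is the minimal polynomial, and the product (x + 4)^3(x + 5)^2 is the characteristic polynomial.

(x + 4)(x + 5), (x + 4)^2(x + 5)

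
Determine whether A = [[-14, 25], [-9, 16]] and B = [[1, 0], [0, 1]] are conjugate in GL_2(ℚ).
No.

Both have characteristic polynomial (x - 1)^2, but the minimal polynomial of A is (x - 1)^2 while the minimal polynomial of B is x - 1. The minimal polynomial is a similarity invariant, so A and B are not similar.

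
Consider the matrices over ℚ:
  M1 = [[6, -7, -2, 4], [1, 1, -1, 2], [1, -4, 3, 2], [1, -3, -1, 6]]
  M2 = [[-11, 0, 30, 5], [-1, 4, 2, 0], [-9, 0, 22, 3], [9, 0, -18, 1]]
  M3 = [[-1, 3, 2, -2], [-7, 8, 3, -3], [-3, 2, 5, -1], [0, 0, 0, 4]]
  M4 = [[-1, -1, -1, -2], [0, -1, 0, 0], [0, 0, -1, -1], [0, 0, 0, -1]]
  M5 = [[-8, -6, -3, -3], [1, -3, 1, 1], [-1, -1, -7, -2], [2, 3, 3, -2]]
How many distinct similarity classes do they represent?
3 classes: {M1, M2, M3}, {M4}, {M5}

Characteristic polynomials: χ_{M1} = (x - 4)^4, χ_{M2} = (x - 4)^4, χ_{M3} = (x - 4)^4, χ_{M4} = (x + 1)^4, χ_{M5} = (x + 5)^4.

{M1, M2, M3}: invariant factors x - 4, (x - 4)^3.

{M4}: invariant factors x + 1, (x + 1)^3.

{M5}: invariant factors (x + 5)^2, (x + 5)^2.

Matrices are similar if and only if their invariant-factor lists agree; the partition into similarity classes is {M1, M2, M3}, {M4}, {M5}.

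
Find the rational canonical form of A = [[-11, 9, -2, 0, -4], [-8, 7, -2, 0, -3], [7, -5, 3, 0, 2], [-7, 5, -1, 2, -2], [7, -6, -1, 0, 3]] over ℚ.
The invariant factors of A (the non-unit diagonal entries of the Smith normal form of xI - A over ℚ[x]) are x - 2, x(x - 2)^2(x + 2), each dividing the next. The characteristic polynomial is their product, x(x - 2)^3(x + 2).

The rational canonical form is the block-diagonal matrix of companion matrices C(f_i):
R = [[2, 0, 0, 0, 0], [0, 0, 0, 0, 0], [0, 1, 0, 0, -8], [0, 0, 1, 0, 4], [0, 0, 0, 1, 2]].

R = [[2, 0, 0, 0, 0], [0, 0, 0, 0, 0], [0, 1, 0, 0, -8], [0, 0, 1, 0, 4], [0, 0, 0, 1, 2]]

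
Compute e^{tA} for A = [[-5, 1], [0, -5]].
A has Jordan form J = [[-5, 1], [0, -5]] with A = PJP^{-1}, so e^{tA} = P e^{tJ} P^{-1}.

For a Jordan block J_k(λ), e^{tJ_k(λ)} = e^{λt} · (I + tN + t^2 N^2/2! + ... + t^{k-1} N^{k-1}/(k-1)!) where N is the nilpotent superdiagonal part.

Assembling the blocks and conjugating back gives the entries of e^{tA} as shown above.

e^{tA} = [[e^{-5*t}, t*e^{-5*t}], [0, e^{-5*t}]]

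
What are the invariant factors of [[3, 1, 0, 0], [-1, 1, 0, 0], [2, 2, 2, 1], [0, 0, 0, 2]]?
(x - 2)^2, (x - 2)^2

The Jordan structure of A has elementary divisors (x - 2)^2, (x - 2)^2. Arranging the block sizes at each eigenvalue in decreasing order and taking row products gives the invariant factors.

Invariant factors (smallest first, each dividing the next): (x - 2)^2, (x - 2)^2.

Check: the last factor (x - 2)^2 is the minimal polynomial, and the product (x - 2)^4 is the characteristic polynomial.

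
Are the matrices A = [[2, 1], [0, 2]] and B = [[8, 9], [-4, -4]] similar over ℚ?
Two matrices over a field are similar if and only if they have the same invariant factors.

Both A and B have characteristic polynomial (x - 2)^2 and minimal polynomial (x - 2)^2. Computing further, both have invariant factors (x - 2)^2. Hence A and B are similar.

Yes.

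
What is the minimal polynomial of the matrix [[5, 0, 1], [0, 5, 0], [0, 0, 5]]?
The characteristic polynomial factors as (x - 5)^3. The minimal polynomial is ∏(x - λ)^{k_λ} where k_λ is the size of the largest Jordan block at λ.

For λ = 5: rank(A - 5I) = 1, and the largest Jordan block has size 2 (the smallest k with rank((A - 5I)^k) = rank((A - 5I)^(k+1))).

So m_A(x) = (x - 5)^2.

m_A(x) = (x - 5)^2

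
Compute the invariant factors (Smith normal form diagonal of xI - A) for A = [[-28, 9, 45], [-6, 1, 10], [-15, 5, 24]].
The Jordan structure of A has elementary divisors (x + 1)^2, (x + 1). Arranging the block sizes at each eigenvalue in decreasing order and taking row products gives the invariant factors.

Invariant factors (smallest first, each dividing the next): x + 1, (x + 1)^2.

Check: the last factor (x + 1)^2 is the minimal polynomial, and the product (x + 1)^3 is the characteristic polynomial.

x + 1, (x + 1)^2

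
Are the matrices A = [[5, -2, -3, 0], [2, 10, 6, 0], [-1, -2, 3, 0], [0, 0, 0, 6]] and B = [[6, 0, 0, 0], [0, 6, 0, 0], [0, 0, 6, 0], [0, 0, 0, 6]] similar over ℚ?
No.

Both have characteristic polynomial (x - 6)^4, but the minimal polynomial of A is (x - 6)^2 while the minimal polynomial of B is x - 6. The minimal polynomial is a similarity invariant, so A and B are not similar.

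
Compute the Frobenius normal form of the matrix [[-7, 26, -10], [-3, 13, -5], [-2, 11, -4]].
The invariant factors of A (the non-unit diagonal entries of the Smith normal form of xI - A over ℚ[x]) are (x - 1)(x^2 - x - 3), each dividing the next. The characteristic polynomial is their product, (x - 1)(x^2 - x - 3).

The rational canonical form is the block-diagonal matrix of companion matrices C(f_i):
R = [[0, 0, -3], [1, 0, 2], [0, 1, 2]].

Note the characteristic polynomial does not split into linear factors over ℚ, so A has no Jordan form over ℚ; the rational canonical form exists over any field.

R = [[0, 0, -3], [1, 0, 2], [0, 1, 2]]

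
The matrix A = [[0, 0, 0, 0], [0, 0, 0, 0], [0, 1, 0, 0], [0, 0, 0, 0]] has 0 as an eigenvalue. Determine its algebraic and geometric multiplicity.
algebraic multiplicity 4, geometric multiplicity 3

The characteristic polynomial is x^4, so the factor x appears with exponent 4: the algebraic multiplicity is 4.

rank(A) = 1, so the eigenspace has dimension 4 - 1 = 3: the geometric multiplicity is 3.

Since 3 < 4, A is not diagonalizable.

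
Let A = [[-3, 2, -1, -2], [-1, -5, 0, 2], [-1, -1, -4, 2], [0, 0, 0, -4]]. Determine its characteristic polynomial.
χ_A(x) = (x + 4)^4

xI - A = [[x + 3, -2, 1, 2], [1, x + 5, 0, -2], [1, 1, x + 4, -2], [0, 0, 0, x + 4]].

Expanding det(xI - A) along the first row:
det(xI - A) = + (x + 3)·det([[x + 5, 0, -2], [1, x + 4, -2], [0, 0, x + 4]]) - (-2)·det([[1, 0, -2], [1, x + 4, -2], [0, 0, x + 4]]) + (1)·det([[1, x + 5, -2], [1, 1, -2], [0, 0, x + 4]]) - (2)·det([[1, x + 5, 0], [1, 1, x + 4], [0, 0, 0]]).

Evaluating gives χ_A(x) = x^4 + 16x^3 + 96x^2 + 256x + 256 = (x + 4)^4.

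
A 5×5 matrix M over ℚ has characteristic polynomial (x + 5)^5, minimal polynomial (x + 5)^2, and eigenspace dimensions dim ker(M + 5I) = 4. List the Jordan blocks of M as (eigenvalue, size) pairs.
λ = -5: algebraic multiplicity 5 (exponent in χ_M), largest block size 2 (exponent in m_M), 4 blocks (geometric multiplicity). These force block sizes [2, 1, 1, 1].

Jordan blocks: (-5, 2), (-5, 1), (-5, 1), (-5, 1)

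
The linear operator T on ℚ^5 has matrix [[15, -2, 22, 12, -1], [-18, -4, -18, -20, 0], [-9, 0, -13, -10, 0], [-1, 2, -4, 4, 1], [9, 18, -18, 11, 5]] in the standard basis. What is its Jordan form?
J = [[-4, 0, 0, 0, 0], [0, -4, 0, 0, 0], [0, 0, 5, 1, 0], [0, 0, 0, 5, 1], [0, 0, 0, 0, 5]]

The characteristic polynomial is det(xI - A) = (x - 5)^3(x + 4)^2, so the eigenvalues are -4 (algebraic multiplicity 2), 5 (algebraic multiplicity 3).

For λ = -4: rank(A + 4I) = 3. The eigenspace has dimension 5 - 3 = 2, so there are 2 Jordan blocks; the rank sequence gives block sizes [1, 1].

For λ = 5: rank(A - 5I) = 4, rank((A - 5I)^2) = 3, rank((A - 5I)^3) = 2. The eigenspace has dimension 5 - 4 = 1, so there is 1 Jordan block; the rank sequence gives block sizes [3].

Assembling the blocks gives the Jordan form J above.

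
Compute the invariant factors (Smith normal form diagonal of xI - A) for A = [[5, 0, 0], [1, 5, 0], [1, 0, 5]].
The Jordan structure of A has elementary divisors (x - 5)^2, (x - 5). Arranging the block sizes at each eigenvalue in decreasing order and taking row products gives the invariant factors.

Invariant factors (smallest first, each dividing the next): x - 5, (x - 5)^2.

Check: the last factor (x - 5)^2 is the minimal polynomial, and the product (x - 5)^3 is the characteristic polynomial.

x - 5, (x - 5)^2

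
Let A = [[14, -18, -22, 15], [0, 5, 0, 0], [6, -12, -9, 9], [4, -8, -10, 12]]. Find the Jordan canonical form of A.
The characteristic polynomial is det(xI - A) = (x - 6)^2(x - 5)^2, so the eigenvalues are 5 (algebraic multiplicity 2), 6 (algebraic multiplicity 2).

For λ = 5: rank(A - 5I) = 2. The eigenspace has dimension 4 - 2 = 2, so there are 2 Jordan blocks; the rank sequence gives block sizes [1, 1].

For λ = 6: rank(A - 6I) = 3, rank((A - 6I)^2) = 2. The eigenspace has dimension 4 - 3 = 1, so there is 1 Jordan block; the rank sequence gives block sizes [2].

Assembling the blocks gives the Jordan form J above.

J = [[5, 0, 0, 0], [0, 5, 0, 0], [0, 0, 6, 1], [0, 0, 0, 6]]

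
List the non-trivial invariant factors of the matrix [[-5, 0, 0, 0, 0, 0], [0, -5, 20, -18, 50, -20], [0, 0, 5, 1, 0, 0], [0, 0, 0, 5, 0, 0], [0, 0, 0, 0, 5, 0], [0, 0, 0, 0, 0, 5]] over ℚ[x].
The Jordan structure of A has elementary divisors (x + 5), (x + 5), (x - 5)^2, (x - 5), (x - 5). Arranging the block sizes at each eigenvalue in decreasing order and taking row products gives the invariant factors.

Invariant factors (smallest first, each dividing the next): x - 5, (x - 5)(x + 5), (x - 5)^2(x + 5).

Check: the last factor (x - 5)^2(x + 5) is the minimal polynomial, and the product (x - 5)^4(x + 5)^2 is the characteristic polynomial.

x - 5, (x - 5)(x + 5), (x - 5)^2(x + 5)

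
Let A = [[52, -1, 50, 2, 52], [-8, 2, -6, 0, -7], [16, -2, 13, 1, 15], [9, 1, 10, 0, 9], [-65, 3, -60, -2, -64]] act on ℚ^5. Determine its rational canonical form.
R = [[0, 0, 0, 0, -50], [1, 0, 0, 0, -25], [0, 1, 0, 0, 2], [0, 0, 1, 0, 11], [0, 0, 0, 1, 3]]

The invariant factors of A (the non-unit diagonal entries of the Smith normal form of xI - A over ℚ[x]) are (x - 5)(x + 2)(x^3 - x - 5), each dividing the next. The characteristic polynomial is their product, (x - 5)(x + 2)(x^3 - x - 5).

The rational canonical form is the block-diagonal matrix of companion matrices C(f_i):
R = [[0, 0, 0, 0, -50], [1, 0, 0, 0, -25], [0, 1, 0, 0, 2], [0, 0, 1, 0, 11], [0, 0, 0, 1, 3]].

Note the characteristic polynomial does not split into linear factors over ℚ, so A has no Jordan form over ℚ; the rational canonical form exists over any field.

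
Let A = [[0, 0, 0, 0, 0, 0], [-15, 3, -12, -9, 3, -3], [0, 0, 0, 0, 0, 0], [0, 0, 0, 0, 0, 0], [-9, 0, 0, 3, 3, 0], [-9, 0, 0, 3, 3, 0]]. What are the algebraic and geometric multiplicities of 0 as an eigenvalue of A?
The characteristic polynomial is x^4(x - 3)^2, so the factor x appears with exponent 4: the algebraic multiplicity is 4.

rank(A) = 2, so the eigenspace has dimension 6 - 2 = 4: the geometric multiplicity is 4.

algebraic multiplicity 4, geometric multiplicity 4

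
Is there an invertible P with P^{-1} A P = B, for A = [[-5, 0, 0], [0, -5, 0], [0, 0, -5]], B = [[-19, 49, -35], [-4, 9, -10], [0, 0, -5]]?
Both have characteristic polynomial (x + 5)^3, but the minimal polynomial of A is x + 5 while the minimal polynomial of B is (x + 5)^2. The minimal polynomial is a similarity invariant, so A and B are not similar.

No.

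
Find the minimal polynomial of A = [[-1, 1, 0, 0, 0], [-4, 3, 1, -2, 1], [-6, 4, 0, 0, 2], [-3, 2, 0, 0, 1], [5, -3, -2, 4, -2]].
m_A(x) = x^3

The characteristic polynomial factors as x^5. The minimal polynomial is ∏(x - λ)^{k_λ} where k_λ is the size of the largest Jordan block at λ.

For λ = 0: rank(A) = 3, and the largest Jordan block has size 3 (the smallest k with rank(A^k) = rank(A^(k+1))).

So m_A(x) = x^3.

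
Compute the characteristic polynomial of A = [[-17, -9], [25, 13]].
χ_A(x) = (x + 2)^2

xI - A = [[x + 17, 9], [-25, x - 13]].

Expanding det(xI - A) along the first row:
det(xI - A) = + (x + 17)·det([[x - 13]]) - (9)·det([[-25]]).

Evaluating gives χ_A(x) = x^2 + 4x + 4 = (x + 2)^2.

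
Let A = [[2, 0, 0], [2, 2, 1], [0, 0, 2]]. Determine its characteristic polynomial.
χ_A(x) = (x - 2)^3

xI - A = [[x - 2, 0, 0], [-2, x - 2, -1], [0, 0, x - 2]].

Expanding det(xI - A) along the first row:
det(xI - A) = + (x - 2)·det([[x - 2, -1], [0, x - 2]]) - (0)·det([[-2, -1], [0, x - 2]]) + (0)·det([[-2, x - 2], [0, 0]]).

Evaluating gives χ_A(x) = x^3 - 6x^2 + 12x - 8 = (x - 2)^3.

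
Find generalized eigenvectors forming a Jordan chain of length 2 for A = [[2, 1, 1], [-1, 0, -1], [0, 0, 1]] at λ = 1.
We seek v_1 ∈ ker((A - I)^2) \ ker(A - I), then set v_{i+1} = (A - I) v_i.

One such chain is v_1 = [[0, 0, 1]]^T, v_2 = [[1, -1, 0]]^T. Check: (A - I) v_2 = [[0, 0, 0]]^T = 0.

v_1 = [[0, 0, 1]]^T, v_2 = [[1, -1, 0]]^T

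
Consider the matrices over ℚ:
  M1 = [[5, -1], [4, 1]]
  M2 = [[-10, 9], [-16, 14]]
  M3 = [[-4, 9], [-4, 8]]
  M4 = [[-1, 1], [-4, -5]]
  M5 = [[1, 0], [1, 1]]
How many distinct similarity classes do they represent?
4 classes: {M1}, {M2, M3}, {M4}, {M5}

Characteristic polynomials: χ_{M1} = (x - 3)^2, χ_{M2} = (x - 2)^2, χ_{M3} = (x - 2)^2, χ_{M4} = (x + 3)^2, χ_{M5} = (x - 1)^2.

{M1}: invariant factors (x - 3)^2.

{M2, M3}: invariant factors (x - 2)^2.

{M4}: invariant factors (x + 3)^2.

{M5}: invariant factors (x - 1)^2.

Matrices are similar if and only if their invariant-factor lists agree; the partition into similarity classes is {M1}, {M2, M3}, {M4}, {M5}.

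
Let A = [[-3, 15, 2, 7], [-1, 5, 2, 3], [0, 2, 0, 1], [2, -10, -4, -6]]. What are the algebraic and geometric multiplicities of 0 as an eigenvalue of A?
The characteristic polynomial is x^2(x + 2)^2, so the factor x appears with exponent 2: the algebraic multiplicity is 2.

rank(A) = 3, so the eigenspace has dimension 4 - 3 = 1: the geometric multiplicity is 1.

Since 1 < 2, A is not diagonalizable.

algebraic multiplicity 2, geometric multiplicity 1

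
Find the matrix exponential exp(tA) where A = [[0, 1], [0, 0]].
e^{tA} = [[1, t], [0, 1]]

A has Jordan form J = [[0, 1], [0, 0]] with A = PJP^{-1}, so e^{tA} = P e^{tJ} P^{-1}.

For a Jordan block J_k(λ), e^{tJ_k(λ)} = e^{λt} · (I + tN + t^2 N^2/2! + ... + t^{k-1} N^{k-1}/(k-1)!) where N is the nilpotent superdiagonal part.

Assembling the blocks and conjugating back gives the entries of e^{tA} as shown above.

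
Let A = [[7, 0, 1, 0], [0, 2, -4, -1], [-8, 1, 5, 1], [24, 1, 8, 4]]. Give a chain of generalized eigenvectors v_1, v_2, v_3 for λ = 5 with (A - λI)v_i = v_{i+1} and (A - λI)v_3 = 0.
v_1 = [[1, 0, -2, 9]]^T, v_2 = [[0, -1, 1, -1]]^T, v_3 = [[1, 0, -2, 8]]^T

We seek v_1 ∈ ker((A - 5I)^3) \ ker((A - 5I)^2), then set v_{i+1} = (A - 5I) v_i.

One such chain is v_1 = [[1, 0, -2, 9]]^T, v_2 = [[0, -1, 1, -1]]^T, v_3 = [[1, 0, -2, 8]]^T. Check: (A - 5I) v_3 = [[0, 0, 0, 0]]^T = 0.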